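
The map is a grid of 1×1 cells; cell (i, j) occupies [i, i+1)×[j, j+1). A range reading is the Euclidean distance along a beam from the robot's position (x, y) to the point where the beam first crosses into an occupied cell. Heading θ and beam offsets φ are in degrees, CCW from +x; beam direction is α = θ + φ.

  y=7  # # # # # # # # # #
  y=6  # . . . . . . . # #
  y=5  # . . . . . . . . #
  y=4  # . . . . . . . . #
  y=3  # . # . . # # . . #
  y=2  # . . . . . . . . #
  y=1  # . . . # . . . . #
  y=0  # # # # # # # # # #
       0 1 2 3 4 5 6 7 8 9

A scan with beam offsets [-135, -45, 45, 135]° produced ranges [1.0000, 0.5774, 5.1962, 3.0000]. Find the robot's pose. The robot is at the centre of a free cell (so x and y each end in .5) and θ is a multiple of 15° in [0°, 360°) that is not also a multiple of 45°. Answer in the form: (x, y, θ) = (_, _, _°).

The pose lattice has 43·16 = 688 candidates. Test each by forward raycasting.
  (6.5, 5.5, 30°): beam 1 = 1.5529 ≠ 1.0000 ✗
  (3.5, 5.5, 330°): beam 1 = 2.5882 ≠ 1.0000 ✗
  (8.5, 5.5, 255°): beam 1 = 0.5774 ≠ 1.0000 ✗
  (2.5, 1.5, 255°): beam 1 = 3.0000 ≠ 1.0000 ✗
  (8.5, 1.5, 210°): beam 1 = 1.9319 ≠ 1.0000 ✗
  …
  (8.5, 2.5, 75°): r_1=1.0000, r_2=0.5774, r_3=5.1962, r_4=3.0000 — all match ✓
No second candidate reproduces the full scan.

(x, y, θ) = (8.5, 2.5, 75°)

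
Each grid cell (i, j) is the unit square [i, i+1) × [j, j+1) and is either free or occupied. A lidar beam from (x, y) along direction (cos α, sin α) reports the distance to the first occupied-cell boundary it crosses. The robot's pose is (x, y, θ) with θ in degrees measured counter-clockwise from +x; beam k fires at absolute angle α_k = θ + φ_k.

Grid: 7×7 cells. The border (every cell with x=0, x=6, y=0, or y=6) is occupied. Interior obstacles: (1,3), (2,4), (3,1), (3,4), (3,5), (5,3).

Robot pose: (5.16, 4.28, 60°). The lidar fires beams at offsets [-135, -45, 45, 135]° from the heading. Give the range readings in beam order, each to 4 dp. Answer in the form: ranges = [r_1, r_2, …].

beam 1: φ=-135°, α=285°
  direction (0.2588, -0.9659); cell (5,4); t to first gridline: x 3.2455, y 0.2899 (then +3.8637 / +1.0353)
    (5,3) via y @ 0.2899  # hit
  → r_1 = 0.2899
beam 2: φ=-45°, α=15°
  direction (0.9659, 0.2588); cell (5,4); t to first gridline: x 0.8696, y 2.7819 (then +1.0353 / +3.8637)
    (6,4) via x @ 0.8696  # hit
  → r_2 = 0.8696
beam 3: φ=45°, α=105°
  direction (-0.2588, 0.9659); cell (5,4); t to first gridline: x 0.6182, y 0.7454 (then +3.8637 / +1.0353)
    (4,4) via x @ 0.6182
    (4,5) via y @ 0.7454
    (4,6) via y @ 1.7807  # hit
  → r_3 = 1.7807
beam 4: φ=135°, α=195°
  direction (-0.9659, -0.2588); cell (5,4); t to first gridline: x 0.1656, y 1.0818 (then +1.0353 / +3.8637)
    (4,4) via x @ 0.1656
    (4,3) via y @ 1.0818
    (3,3) via x @ 1.2009
    (2,3) via x @ 2.2362
    (1,3) via x @ 3.2715  # hit
  → r_4 = 3.2715

ranges = [0.2899, 0.8696, 1.7807, 3.2715]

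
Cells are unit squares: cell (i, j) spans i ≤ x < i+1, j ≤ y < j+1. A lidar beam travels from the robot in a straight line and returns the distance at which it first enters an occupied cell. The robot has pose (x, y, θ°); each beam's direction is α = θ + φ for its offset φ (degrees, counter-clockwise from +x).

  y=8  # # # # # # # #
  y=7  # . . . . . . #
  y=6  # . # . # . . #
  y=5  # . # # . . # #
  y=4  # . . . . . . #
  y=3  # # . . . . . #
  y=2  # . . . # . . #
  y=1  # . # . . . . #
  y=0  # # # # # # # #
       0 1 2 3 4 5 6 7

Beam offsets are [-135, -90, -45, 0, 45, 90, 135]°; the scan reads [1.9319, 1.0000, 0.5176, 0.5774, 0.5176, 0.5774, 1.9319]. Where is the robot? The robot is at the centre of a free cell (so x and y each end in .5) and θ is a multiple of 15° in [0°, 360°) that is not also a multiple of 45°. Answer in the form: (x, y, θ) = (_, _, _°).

(x, y, θ) = (6.5, 1.5, 300°)

Candidates: 34 free-cell centres × 16 headings = 544 poses. Raycast each; keep the one whose scan matches to 4 dp.
  (1.5, 2.5, 330°): beam 1 = 0.5176 ≠ 1.9319 ✗
  (4.5, 5.5, 150°): beam 1 = 1.5529 ≠ 1.9319 ✗
  (3.5, 6.5, 240°): beam 1 = 1.5529 ≠ 1.9319 ✗
  …
  (6.5, 1.5, 300°): r_1=1.9319, r_2=1.0000, r_3=0.5176, r_4=0.5774, r_5=0.5176, r_6=0.5774, r_7=1.9319 — all match ✓
Only this pose fits every beam.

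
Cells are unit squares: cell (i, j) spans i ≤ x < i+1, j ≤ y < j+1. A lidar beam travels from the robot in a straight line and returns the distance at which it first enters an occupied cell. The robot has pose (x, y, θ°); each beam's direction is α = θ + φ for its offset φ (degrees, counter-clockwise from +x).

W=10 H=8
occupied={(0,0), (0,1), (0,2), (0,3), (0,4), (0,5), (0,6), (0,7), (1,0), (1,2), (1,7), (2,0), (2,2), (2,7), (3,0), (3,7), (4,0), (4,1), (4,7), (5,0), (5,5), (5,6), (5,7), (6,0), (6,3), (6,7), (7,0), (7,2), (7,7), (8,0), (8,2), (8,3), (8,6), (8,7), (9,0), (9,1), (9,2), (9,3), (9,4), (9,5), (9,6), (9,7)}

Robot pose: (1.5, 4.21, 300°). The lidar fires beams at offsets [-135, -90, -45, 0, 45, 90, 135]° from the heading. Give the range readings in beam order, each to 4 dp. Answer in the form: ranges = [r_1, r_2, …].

ranges = [0.5176, 0.5774, 1.2527, 1.3972, 4.6587, 4.0415, 2.8884]

beam 1: φ=-135°, α=165°
  cosα=-0.9659 sinα=0.2588 | (1,4) | tMaxX 0.5176 tMaxY 3.0523 | tΔX 1.0353 tΔY 3.8637
    t=0.5176 [x] (0,4) — stop
  → r_1 = 0.5176
beam 2: φ=-90°, α=210°
  cosα=-0.8660 sinα=-0.5000 | (1,4) | tMaxX 0.5774 tMaxY 0.4200 | tΔX 1.1547 tΔY 2.0000
    t=0.4200 [y] (1,3)
    t=0.5774 [x] (0,3) — stop
  → r_2 = 0.5774
beam 3: φ=-45°, α=255°
  cosα=-0.2588 sinα=-0.9659 | (1,4) | tMaxX 1.9319 tMaxY 0.2174 | tΔX 3.8637 tΔY 1.0353
    t=0.2174 [y] (1,3)
    t=1.2527 [y] (1,2) — stop
  → r_3 = 1.2527
beam 4: φ=0°, α=300°
  cosα=0.5000 sinα=-0.8660 | (1,4) | tMaxX 1.0000 tMaxY 0.2425 | tΔX 2.0000 tΔY 1.1547
    t=0.2425 [y] (1,3)
    t=1.0000 [x] (2,3)
    t=1.3972 [y] (2,2) — stop
  → r_4 = 1.3972
beam 5: φ=45°, α=345°
  cosα=0.9659 sinα=-0.2588 | (1,4) | tMaxX 0.5176 tMaxY 0.8114 | tΔX 1.0353 tΔY 3.8637
    t=0.5176 [x] (2,4)
    t=0.8114 [y] (2,3)
    t=1.5529 [x] (3,3)
    t=2.5882 [x] (4,3)
    t=3.6235 [x] (5,3)
    t=4.6587 [x] (6,3) — stop
  → r_5 = 4.6587
beam 6: φ=90°, α=30°
  cosα=0.8660 sinα=0.5000 | (1,4) | tMaxX 0.5774 tMaxY 1.5800 | tΔX 1.1547 tΔY 2.0000
    t=0.5774 [x] (2,4)
    t=1.5800 [y] (2,5)
    t=1.7321 [x] (3,5)
    t=2.8868 [x] (4,5)
    t=3.5800 [y] (4,6)
    t=4.0415 [x] (5,6) — stop
  → r_6 = 4.0415
beam 7: φ=135°, α=75°
  cosα=0.2588 sinα=0.9659 | (1,4) | tMaxX 1.9319 tMaxY 0.8179 | tΔX 3.8637 tΔY 1.0353
    t=0.8179 [y] (1,5)
    t=1.8531 [y] (1,6)
    t=1.9319 [x] (2,6)
    t=2.8884 [y] (2,7) — stop
  → r_7 = 2.8884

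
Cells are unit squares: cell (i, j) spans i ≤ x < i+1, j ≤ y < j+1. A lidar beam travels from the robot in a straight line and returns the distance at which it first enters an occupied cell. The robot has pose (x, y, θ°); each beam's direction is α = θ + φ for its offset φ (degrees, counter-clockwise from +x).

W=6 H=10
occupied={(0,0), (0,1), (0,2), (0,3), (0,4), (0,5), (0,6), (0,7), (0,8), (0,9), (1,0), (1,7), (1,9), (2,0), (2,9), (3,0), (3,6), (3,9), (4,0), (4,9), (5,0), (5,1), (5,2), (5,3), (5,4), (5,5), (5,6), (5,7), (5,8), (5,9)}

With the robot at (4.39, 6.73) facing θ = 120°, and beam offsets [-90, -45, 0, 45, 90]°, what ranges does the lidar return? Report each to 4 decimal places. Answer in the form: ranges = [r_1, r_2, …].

ranges = [0.7044, 2.3501, 2.6212, 0.4038, 0.4503]

beam 1: φ=-90°, α=30°
  d=(0.8660,0.5000)  start (4,6)  tX=0.7044 tY=0.5400  stride 1/|dx|=1.1547 1/|dy|=2.0000
    cross y-line → (4,7), t=0.5400
    cross x-line → (5,7), t=0.7044 (wall)
  → r_1 = 0.7044
beam 2: φ=-45°, α=75°
  d=(0.2588,0.9659)  start (4,6)  tX=2.3569 tY=0.2795  stride 1/|dx|=3.8637 1/|dy|=1.0353
    cross y-line → (4,7), t=0.2795
    cross y-line → (4,8), t=1.3148
    cross y-line → (4,9), t=2.3501 (wall)
  → r_2 = 2.3501
beam 3: φ=0°, α=120°
  d=(-0.5000,0.8660)  start (4,6)  tX=0.7800 tY=0.3118  stride 1/|dx|=2.0000 1/|dy|=1.1547
    cross y-line → (4,7), t=0.3118
    cross x-line → (3,7), t=0.7800
    cross y-line → (3,8), t=1.4665
    cross y-line → (3,9), t=2.6212 (wall)
  → r_3 = 2.6212
beam 4: φ=45°, α=165°
  d=(-0.9659,0.2588)  start (4,6)  tX=0.4038 tY=1.0432  stride 1/|dx|=1.0353 1/|dy|=3.8637
    cross x-line → (3,6), t=0.4038 (wall)
  → r_4 = 0.4038
beam 5: φ=90°, α=210°
  d=(-0.8660,-0.5000)  start (4,6)  tX=0.4503 tY=1.4600  stride 1/|dx|=1.1547 1/|dy|=2.0000
    cross x-line → (3,6), t=0.4503 (wall)
  → r_5 = 0.4503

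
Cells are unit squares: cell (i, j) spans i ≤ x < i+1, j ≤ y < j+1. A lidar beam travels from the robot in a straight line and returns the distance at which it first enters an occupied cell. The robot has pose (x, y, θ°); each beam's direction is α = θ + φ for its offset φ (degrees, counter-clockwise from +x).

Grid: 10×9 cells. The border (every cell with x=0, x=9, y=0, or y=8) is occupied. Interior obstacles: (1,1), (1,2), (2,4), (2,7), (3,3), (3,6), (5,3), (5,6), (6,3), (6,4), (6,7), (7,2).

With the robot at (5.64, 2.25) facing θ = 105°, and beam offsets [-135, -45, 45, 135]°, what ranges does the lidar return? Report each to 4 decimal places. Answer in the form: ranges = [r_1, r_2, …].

beam 1: φ=-135°, α=330°
  cosα=0.8660 sinα=-0.5000 | (5,2) | tMaxX 0.4157 tMaxY 0.5000 | tΔX 1.1547 tΔY 2.0000
    t=0.4157 [x] (6,2)
    t=0.5000 [y] (6,1)
    t=1.5704 [x] (7,1)
    t=2.5000 [y] (7,0) — stop
  → r_1 = 2.5000
beam 2: φ=-45°, α=60°
  cosα=0.5000 sinα=0.8660 | (5,2) | tMaxX 0.7200 tMaxY 0.8660 | tΔX 2.0000 tΔY 1.1547
    t=0.7200 [x] (6,2)
    t=0.8660 [y] (6,3) — stop
  → r_2 = 0.8660
beam 3: φ=45°, α=150°
  cosα=-0.8660 sinα=0.5000 | (5,2) | tMaxX 0.7390 tMaxY 1.5000 | tΔX 1.1547 tΔY 2.0000
    t=0.7390 [x] (4,2)
    t=1.5000 [y] (4,3)
    t=1.8937 [x] (3,3) — stop
  → r_3 = 1.8937
beam 4: φ=135°, α=240°
  cosα=-0.5000 sinα=-0.8660 | (5,2) | tMaxX 1.2800 tMaxY 0.2887 | tΔX 2.0000 tΔY 1.1547
    t=0.2887 [y] (5,1)
    t=1.2800 [x] (4,1)
    t=1.4434 [y] (4,0) — stop
  → r_4 = 1.4434

ranges = [2.5000, 0.8660, 1.8937, 1.4434]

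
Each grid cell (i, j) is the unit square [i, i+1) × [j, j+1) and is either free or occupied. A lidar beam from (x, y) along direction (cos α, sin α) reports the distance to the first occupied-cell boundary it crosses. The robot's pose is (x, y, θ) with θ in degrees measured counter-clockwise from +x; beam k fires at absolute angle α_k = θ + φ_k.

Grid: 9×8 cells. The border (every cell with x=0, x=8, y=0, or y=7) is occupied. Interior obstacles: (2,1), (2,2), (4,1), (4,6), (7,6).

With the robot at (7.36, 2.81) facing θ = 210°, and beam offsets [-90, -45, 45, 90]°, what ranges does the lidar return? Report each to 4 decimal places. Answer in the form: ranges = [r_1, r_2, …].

beam 1: φ=-90°, α=120°
  d=(-0.5000,0.8660)  start (7,2)  tX=0.7200 tY=0.2194  stride 1/|dx|=2.0000 1/|dy|=1.1547
    cross y-line → (7,3), t=0.2194
    cross x-line → (6,3), t=0.7200
    cross y-line → (6,4), t=1.3741
    cross y-line → (6,5), t=2.5288
    cross x-line → (5,5), t=2.7200
    cross y-line → (5,6), t=3.6835
    cross x-line → (4,6), t=4.7200 (wall)
  → r_1 = 4.7200
beam 2: φ=-45°, α=165°
  d=(-0.9659,0.2588)  start (7,2)  tX=0.3727 tY=0.7341  stride 1/|dx|=1.0353 1/|dy|=3.8637
    cross x-line → (6,2), t=0.3727
    cross y-line → (6,3), t=0.7341
    cross x-line → (5,3), t=1.4080
    cross x-line → (4,3), t=2.4433
    cross x-line → (3,3), t=3.4785
    cross x-line → (2,3), t=4.5138
    cross y-line → (2,4), t=4.5978
    cross x-line → (1,4), t=5.5491
    cross x-line → (0,4), t=6.5844 (wall)
  → r_2 = 6.5844
beam 3: φ=45°, α=255°
  d=(-0.2588,-0.9659)  start (7,2)  tX=1.3909 tY=0.8386  stride 1/|dx|=3.8637 1/|dy|=1.0353
    cross y-line → (7,1), t=0.8386
    cross x-line → (6,1), t=1.3909
    cross y-line → (6,0), t=1.8738 (wall)
  → r_3 = 1.8738
beam 4: φ=90°, α=300°
  d=(0.5000,-0.8660)  start (7,2)  tX=1.2800 tY=0.9353  stride 1/|dx|=2.0000 1/|dy|=1.1547
    cross y-line → (7,1), t=0.9353
    cross x-line → (8,1), t=1.2800 (wall)
  → r_4 = 1.2800

ranges = [4.7200, 6.5844, 1.8738, 1.2800]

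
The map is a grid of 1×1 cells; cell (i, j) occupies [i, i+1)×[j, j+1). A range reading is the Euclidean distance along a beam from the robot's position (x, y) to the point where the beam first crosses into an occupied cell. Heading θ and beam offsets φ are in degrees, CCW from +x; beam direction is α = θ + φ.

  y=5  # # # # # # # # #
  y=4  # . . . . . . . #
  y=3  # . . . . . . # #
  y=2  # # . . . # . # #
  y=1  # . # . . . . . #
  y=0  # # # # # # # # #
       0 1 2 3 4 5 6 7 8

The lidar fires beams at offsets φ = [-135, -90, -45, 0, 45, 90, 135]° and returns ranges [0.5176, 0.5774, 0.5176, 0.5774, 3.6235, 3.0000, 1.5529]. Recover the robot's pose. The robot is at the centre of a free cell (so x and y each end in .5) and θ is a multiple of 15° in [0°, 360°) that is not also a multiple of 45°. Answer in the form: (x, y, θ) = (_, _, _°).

Candidates: 23 free-cell centres × 16 headings = 368 poses. Raycast each; keep the one whose scan matches to 4 dp.
  (3.5, 4.5, 330°): beam 1 = 2.5882 ≠ 0.5176 ✗
  (2.5, 2.5, 300°): beam 5 = 5.6940 ≠ 3.6235 ✗
  (1.5, 3.5, 150°): beam 1 = 5.7956 ≠ 0.5176 ✗
  (3.5, 4.5, 240°): beam 2 = 1.0000 ≠ 0.5774 ✗
  …
  (1.5, 3.5, 300°): r_1=0.5176, r_2=0.5774, r_3=0.5176, r_4=0.5774, r_5=3.6235, r_6=3.0000, r_7=1.5529 — all match ✓
No second candidate reproduces the full scan.

(x, y, θ) = (1.5, 3.5, 300°)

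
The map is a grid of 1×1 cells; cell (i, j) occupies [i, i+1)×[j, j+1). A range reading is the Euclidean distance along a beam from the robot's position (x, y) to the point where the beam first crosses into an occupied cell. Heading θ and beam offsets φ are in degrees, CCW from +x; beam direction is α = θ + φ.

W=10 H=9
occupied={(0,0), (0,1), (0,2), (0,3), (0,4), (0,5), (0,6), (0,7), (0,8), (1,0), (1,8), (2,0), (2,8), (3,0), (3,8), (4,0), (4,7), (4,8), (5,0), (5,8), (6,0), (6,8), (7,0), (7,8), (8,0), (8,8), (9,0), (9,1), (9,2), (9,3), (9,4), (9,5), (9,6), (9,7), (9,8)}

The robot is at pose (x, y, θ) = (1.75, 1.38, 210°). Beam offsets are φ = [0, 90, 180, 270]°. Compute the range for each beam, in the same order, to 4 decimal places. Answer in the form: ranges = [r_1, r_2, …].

ranges = [0.7600, 0.4388, 8.3716, 1.5000]

beam 1: φ=0°, α=210°
  dir = (cos 210°, sin 210°) = (-0.8660, -0.5000); from cell (1,1)
  next x-line at t=0.8660, next y-line at t=0.7600; Δt_x=1.1547, Δt_y=2.0000
    y: enter (1,0) at t=0.7600 ← occupied
  → r_1 = 0.7600
beam 2: φ=90°, α=300°
  dir = (cos 300°, sin 300°) = (0.5000, -0.8660); from cell (1,1)
  next x-line at t=0.5000, next y-line at t=0.4388; Δt_x=2.0000, Δt_y=1.1547
    y: enter (1,0) at t=0.4388 ← occupied
  → r_2 = 0.4388
beam 3: φ=180°, α=30°
  dir = (cos 30°, sin 30°) = (0.8660, 0.5000); from cell (1,1)
  next x-line at t=0.2887, next y-line at t=1.2400; Δt_x=1.1547, Δt_y=2.0000
    x: enter (2,1) at t=0.2887
    y: enter (2,2) at t=1.2400
    x: enter (3,2) at t=1.4434
    x: enter (4,2) at t=2.5981
    y: enter (4,3) at t=3.2400
    x: enter (5,3) at t=3.7528
    x: enter (6,3) at t=4.9075
    y: enter (6,4) at t=5.2400
    x: enter (7,4) at t=6.0622
    x: enter (8,4) at t=7.2169
    y: enter (8,5) at t=7.2400
    x: enter (9,5) at t=8.3716 ← occupied
  → r_3 = 8.3716
beam 4: φ=270°, α=120°
  dir = (cos 120°, sin 120°) = (-0.5000, 0.8660); from cell (1,1)
  next x-line at t=1.5000, next y-line at t=0.7159; Δt_x=2.0000, Δt_y=1.1547
    y: enter (1,2) at t=0.7159
    x: enter (0,2) at t=1.5000 ← occupied
  → r_4 = 1.5000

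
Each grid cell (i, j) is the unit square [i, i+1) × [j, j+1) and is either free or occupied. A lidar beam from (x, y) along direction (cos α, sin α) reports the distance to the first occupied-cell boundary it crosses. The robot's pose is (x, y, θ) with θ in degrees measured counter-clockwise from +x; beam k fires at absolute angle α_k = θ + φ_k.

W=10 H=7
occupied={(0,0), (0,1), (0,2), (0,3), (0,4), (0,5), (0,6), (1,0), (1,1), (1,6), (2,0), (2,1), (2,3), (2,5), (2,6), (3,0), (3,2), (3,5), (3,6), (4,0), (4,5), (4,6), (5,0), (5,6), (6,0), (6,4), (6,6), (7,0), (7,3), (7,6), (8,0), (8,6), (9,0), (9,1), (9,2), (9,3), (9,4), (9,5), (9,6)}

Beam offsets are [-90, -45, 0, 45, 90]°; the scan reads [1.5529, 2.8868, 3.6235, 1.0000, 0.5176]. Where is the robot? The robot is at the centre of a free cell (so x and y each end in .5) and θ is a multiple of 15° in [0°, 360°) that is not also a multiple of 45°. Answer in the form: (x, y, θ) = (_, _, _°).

The pose lattice has 31·16 = 496 candidates. Test each by forward raycasting.
  (8.5, 2.5, 300°): beam 1 = 3.0000 ≠ 1.5529 ✗
  (5.5, 1.5, 210°): beam 1 = 4.0415 ≠ 1.5529 ✗
  (1.5, 5.5, 285°): beam 1 = 0.5176 ≠ 1.5529 ✗
  (5.5, 2.5, 60°): beam 1 = 3.0000 ≠ 1.5529 ✗
  …
  (7.5, 1.5, 165°): r_1=1.5529, r_2=2.8868, r_3=3.6235, r_4=1.0000, r_5=0.5176 — all match ✓
Unique over the lattice → pose = (7.5, 1.5, 165°).

(x, y, θ) = (7.5, 1.5, 165°)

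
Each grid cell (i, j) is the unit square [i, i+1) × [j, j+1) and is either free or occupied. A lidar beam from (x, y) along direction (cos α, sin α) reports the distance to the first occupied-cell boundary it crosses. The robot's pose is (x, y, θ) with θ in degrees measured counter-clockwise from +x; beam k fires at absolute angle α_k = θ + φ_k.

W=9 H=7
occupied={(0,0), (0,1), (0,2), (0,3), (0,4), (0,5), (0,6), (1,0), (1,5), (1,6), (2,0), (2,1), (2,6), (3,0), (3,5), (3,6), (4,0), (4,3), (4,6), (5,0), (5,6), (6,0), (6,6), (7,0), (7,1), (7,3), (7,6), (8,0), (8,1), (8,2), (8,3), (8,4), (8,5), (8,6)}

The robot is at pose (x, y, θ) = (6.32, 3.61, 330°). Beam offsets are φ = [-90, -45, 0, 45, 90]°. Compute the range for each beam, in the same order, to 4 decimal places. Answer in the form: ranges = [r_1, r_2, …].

beam 1: φ=-90°, α=240°
  direction (-0.5000, -0.8660); cell (6,3); t to first gridline: x 0.6400, y 0.7044 (then +2.0000 / +1.1547)
    (5,3) via x @ 0.6400
    (5,2) via y @ 0.7044
    (5,1) via y @ 1.8591
    (4,1) via x @ 2.6400
    (4,0) via y @ 3.0138  # hit
  → r_1 = 3.0138
beam 2: φ=-45°, α=285°
  direction (0.2588, -0.9659); cell (6,3); t to first gridline: x 2.6273, y 0.6315 (then +3.8637 / +1.0353)
    (6,2) via y @ 0.6315
    (6,1) via y @ 1.6668
    (7,1) via x @ 2.6273  # hit
  → r_2 = 2.6273
beam 3: φ=0°, α=330°
  direction (0.8660, -0.5000); cell (6,3); t to first gridline: x 0.7852, y 1.2200 (then +1.1547 / +2.0000)
    (7,3) via x @ 0.7852  # hit
  → r_3 = 0.7852
beam 4: φ=45°, α=15°
  direction (0.9659, 0.2588); cell (6,3); t to first gridline: x 0.7040, y 1.5068 (then +1.0353 / +3.8637)
    (7,3) via x @ 0.7040  # hit
  → r_4 = 0.7040
beam 5: φ=90°, α=60°
  direction (0.5000, 0.8660); cell (6,3); t to first gridline: x 1.3600, y 0.4503 (then +2.0000 / +1.1547)
    (6,4) via y @ 0.4503
    (7,4) via x @ 1.3600
    (7,5) via y @ 1.6050
    (7,6) via y @ 2.7597  # hit
  → r_5 = 2.7597

ranges = [3.0138, 2.6273, 0.7852, 0.7040, 2.7597]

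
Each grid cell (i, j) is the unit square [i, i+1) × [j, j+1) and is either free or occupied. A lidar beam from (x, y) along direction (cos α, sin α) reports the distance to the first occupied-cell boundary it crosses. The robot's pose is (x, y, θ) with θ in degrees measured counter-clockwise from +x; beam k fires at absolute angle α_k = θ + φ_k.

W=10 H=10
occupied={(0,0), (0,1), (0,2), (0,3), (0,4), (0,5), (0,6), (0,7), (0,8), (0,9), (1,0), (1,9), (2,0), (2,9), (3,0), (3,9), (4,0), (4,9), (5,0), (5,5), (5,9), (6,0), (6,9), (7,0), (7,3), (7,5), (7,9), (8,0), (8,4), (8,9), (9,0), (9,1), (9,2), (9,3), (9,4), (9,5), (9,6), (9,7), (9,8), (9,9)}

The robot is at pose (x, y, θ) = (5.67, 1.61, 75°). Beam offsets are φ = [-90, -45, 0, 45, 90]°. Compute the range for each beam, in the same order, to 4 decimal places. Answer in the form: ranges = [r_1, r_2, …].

beam 1: φ=-90°, α=345°
  dir = (cos 345°, sin 345°) = (0.9659, -0.2588); from cell (5,1)
  next x-line at t=0.3416, next y-line at t=2.3569; Δt_x=1.0353, Δt_y=3.8637
    x: enter (6,1) at t=0.3416
    x: enter (7,1) at t=1.3769
    y: enter (7,0) at t=2.3569 ← occupied
  → r_1 = 2.3569
beam 2: φ=-45°, α=30°
  dir = (cos 30°, sin 30°) = (0.8660, 0.5000); from cell (5,1)
  next x-line at t=0.3811, next y-line at t=0.7800; Δt_x=1.1547, Δt_y=2.0000
    x: enter (6,1) at t=0.3811
    y: enter (6,2) at t=0.7800
    x: enter (7,2) at t=1.5358
    x: enter (8,2) at t=2.6905
    y: enter (8,3) at t=2.7800
    x: enter (9,3) at t=3.8452 ← occupied
  → r_2 = 3.8452
beam 3: φ=0°, α=75°
  dir = (cos 75°, sin 75°) = (0.2588, 0.9659); from cell (5,1)
  next x-line at t=1.2750, next y-line at t=0.4038; Δt_x=3.8637, Δt_y=1.0353
    y: enter (5,2) at t=0.4038
    x: enter (6,2) at t=1.2750
    y: enter (6,3) at t=1.4390
    y: enter (6,4) at t=2.4743
    y: enter (6,5) at t=3.5096
    y: enter (6,6) at t=4.5449
    x: enter (7,6) at t=5.1387
    y: enter (7,7) at t=5.5801
    y: enter (7,8) at t=6.6154
    y: enter (7,9) at t=7.6507 ← occupied
  → r_3 = 7.6507
beam 4: φ=45°, α=120°
  dir = (cos 120°, sin 120°) = (-0.5000, 0.8660); from cell (5,1)
  next x-line at t=1.3400, next y-line at t=0.4503; Δt_x=2.0000, Δt_y=1.1547
    y: enter (5,2) at t=0.4503
    x: enter (4,2) at t=1.3400
    y: enter (4,3) at t=1.6050
    y: enter (4,4) at t=2.7597
    x: enter (3,4) at t=3.3400
    y: enter (3,5) at t=3.9144
    y: enter (3,6) at t=5.0691
    x: enter (2,6) at t=5.3400
    y: enter (2,7) at t=6.2238
    x: enter (1,7) at t=7.3400
    y: enter (1,8) at t=7.3785
    y: enter (1,9) at t=8.5332 ← occupied
  → r_4 = 8.5332
beam 5: φ=90°, α=165°
  dir = (cos 165°, sin 165°) = (-0.9659, 0.2588); from cell (5,1)
  next x-line at t=0.6936, next y-line at t=1.5068; Δt_x=1.0353, Δt_y=3.8637
    x: enter (4,1) at t=0.6936
    y: enter (4,2) at t=1.5068
    x: enter (3,2) at t=1.7289
    x: enter (2,2) at t=2.7642
    x: enter (1,2) at t=3.7995
    x: enter (0,2) at t=4.8347 ← occupied
  → r_5 = 4.8347

ranges = [2.3569, 3.8452, 7.6507, 8.5332, 4.8347]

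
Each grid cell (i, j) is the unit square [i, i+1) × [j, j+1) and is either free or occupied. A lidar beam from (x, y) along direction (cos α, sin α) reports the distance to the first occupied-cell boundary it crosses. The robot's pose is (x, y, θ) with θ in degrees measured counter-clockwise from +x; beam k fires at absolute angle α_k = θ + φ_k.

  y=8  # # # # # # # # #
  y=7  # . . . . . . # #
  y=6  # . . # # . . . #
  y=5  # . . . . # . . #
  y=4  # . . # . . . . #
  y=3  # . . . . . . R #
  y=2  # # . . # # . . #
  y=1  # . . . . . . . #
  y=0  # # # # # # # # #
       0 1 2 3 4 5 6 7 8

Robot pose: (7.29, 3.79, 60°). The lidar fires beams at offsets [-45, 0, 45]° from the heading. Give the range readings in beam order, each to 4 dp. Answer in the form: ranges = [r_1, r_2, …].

ranges = [0.7350, 1.4200, 4.3585]

beam 1: φ=-45°, α=15°
  d=(0.9659,0.2588)  start (7,3)  tX=0.7350 tY=0.8114  stride 1/|dx|=1.0353 1/|dy|=3.8637
    cross x-line → (8,3), t=0.7350 (wall)
  → r_1 = 0.7350
beam 2: φ=0°, α=60°
  d=(0.5000,0.8660)  start (7,3)  tX=1.4200 tY=0.2425  stride 1/|dx|=2.0000 1/|dy|=1.1547
    cross y-line → (7,4), t=0.2425
    cross y-line → (7,5), t=1.3972
    cross x-line → (8,5), t=1.4200 (wall)
  → r_2 = 1.4200
beam 3: φ=45°, α=105°
  d=(-0.2588,0.9659)  start (7,3)  tX=1.1205 tY=0.2174  stride 1/|dx|=3.8637 1/|dy|=1.0353
    cross y-line → (7,4), t=0.2174
    cross x-line → (6,4), t=1.1205
    cross y-line → (6,5), t=1.2527
    cross y-line → (6,6), t=2.2880
    cross y-line → (6,7), t=3.3232
    cross y-line → (6,8), t=4.3585 (wall)
  → r_3 = 4.3585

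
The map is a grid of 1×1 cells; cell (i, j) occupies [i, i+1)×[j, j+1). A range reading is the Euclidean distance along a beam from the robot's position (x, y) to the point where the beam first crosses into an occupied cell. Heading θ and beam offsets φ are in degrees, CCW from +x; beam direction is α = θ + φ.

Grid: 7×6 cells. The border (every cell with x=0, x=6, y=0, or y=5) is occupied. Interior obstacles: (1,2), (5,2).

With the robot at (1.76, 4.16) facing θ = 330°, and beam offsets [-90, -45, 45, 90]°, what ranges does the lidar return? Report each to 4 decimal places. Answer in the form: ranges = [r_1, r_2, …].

ranges = [1.3395, 3.2715, 3.2455, 0.9699]

beam 1: φ=-90°, α=240°
  direction (-0.5000, -0.8660); cell (1,4); t to first gridline: x 1.5200, y 0.1848 (then +2.0000 / +1.1547)
    (1,3) via y @ 0.1848
    (1,2) via y @ 1.3395  # hit
  → r_1 = 1.3395
beam 2: φ=-45°, α=285°
  direction (0.2588, -0.9659); cell (1,4); t to first gridline: x 0.9273, y 0.1656 (then +3.8637 / +1.0353)
    (1,3) via y @ 0.1656
    (2,3) via x @ 0.9273
    (2,2) via y @ 1.2009
    (2,1) via y @ 2.2362
    (2,0) via y @ 3.2715  # hit
  → r_2 = 3.2715
beam 3: φ=45°, α=15°
  direction (0.9659, 0.2588); cell (1,4); t to first gridline: x 0.2485, y 3.2455 (then +1.0353 / +3.8637)
    (2,4) via x @ 0.2485
    (3,4) via x @ 1.2837
    (4,4) via x @ 2.3190
    (4,5) via y @ 3.2455  # hit
  → r_3 = 3.2455
beam 4: φ=90°, α=60°
  direction (0.5000, 0.8660); cell (1,4); t to first gridline: x 0.4800, y 0.9699 (then +2.0000 / +1.1547)
    (2,4) via x @ 0.4800
    (2,5) via y @ 0.9699  # hit
  → r_4 = 0.9699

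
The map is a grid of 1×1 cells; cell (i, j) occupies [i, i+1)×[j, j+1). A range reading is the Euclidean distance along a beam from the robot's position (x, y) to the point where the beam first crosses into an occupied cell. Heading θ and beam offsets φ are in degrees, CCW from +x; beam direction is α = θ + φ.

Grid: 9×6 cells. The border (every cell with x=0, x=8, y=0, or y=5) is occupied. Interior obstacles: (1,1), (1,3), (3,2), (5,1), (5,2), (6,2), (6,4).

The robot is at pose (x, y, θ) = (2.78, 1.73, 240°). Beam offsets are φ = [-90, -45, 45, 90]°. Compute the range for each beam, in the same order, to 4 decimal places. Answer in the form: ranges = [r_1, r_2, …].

beam 1: φ=-90°, α=150°
  cosα=-0.8660 sinα=0.5000 | (2,1) | tMaxX 0.9007 tMaxY 0.5400 | tΔX 1.1547 tΔY 2.0000
    t=0.5400 [y] (2,2)
    t=0.9007 [x] (1,2)
    t=2.0554 [x] (0,2) — stop
  → r_1 = 2.0554
beam 2: φ=-45°, α=195°
  cosα=-0.9659 sinα=-0.2588 | (2,1) | tMaxX 0.8075 tMaxY 2.8205 | tΔX 1.0353 tΔY 3.8637
    t=0.8075 [x] (1,1) — stop
  → r_2 = 0.8075
beam 3: φ=45°, α=285°
  cosα=0.2588 sinα=-0.9659 | (2,1) | tMaxX 0.8500 tMaxY 0.7558 | tΔX 3.8637 tΔY 1.0353
    t=0.7558 [y] (2,0) — stop
  → r_3 = 0.7558
beam 4: φ=90°, α=330°
  cosα=0.8660 sinα=-0.5000 | (2,1) | tMaxX 0.2540 tMaxY 1.4600 | tΔX 1.1547 tΔY 2.0000
    t=0.2540 [x] (3,1)
    t=1.4087 [x] (4,1)
    t=1.4600 [y] (4,0) — stop
  → r_4 = 1.4600

ranges = [2.0554, 0.8075, 0.7558, 1.4600]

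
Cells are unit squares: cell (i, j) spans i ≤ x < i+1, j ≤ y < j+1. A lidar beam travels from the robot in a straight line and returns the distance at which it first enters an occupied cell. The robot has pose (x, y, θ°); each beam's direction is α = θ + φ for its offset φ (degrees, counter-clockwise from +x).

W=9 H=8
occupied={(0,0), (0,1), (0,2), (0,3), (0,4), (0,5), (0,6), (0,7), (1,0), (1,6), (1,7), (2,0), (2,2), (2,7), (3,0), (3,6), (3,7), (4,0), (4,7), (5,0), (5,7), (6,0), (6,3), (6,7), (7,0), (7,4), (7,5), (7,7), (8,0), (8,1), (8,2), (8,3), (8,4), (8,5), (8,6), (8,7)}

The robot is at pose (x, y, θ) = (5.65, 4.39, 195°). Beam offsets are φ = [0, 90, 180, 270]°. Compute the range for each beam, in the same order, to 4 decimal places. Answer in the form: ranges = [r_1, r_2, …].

beam 1: φ=0°, α=195°
  d=(-0.9659,-0.2588)  start (5,4)  tX=0.6729 tY=1.5068  stride 1/|dx|=1.0353 1/|dy|=3.8637
    cross x-line → (4,4), t=0.6729
    cross y-line → (4,3), t=1.5068
    cross x-line → (3,3), t=1.7082
    cross x-line → (2,3), t=2.7435
    cross x-line → (1,3), t=3.7788
    cross x-line → (0,3), t=4.8140 (wall)
  → r_1 = 4.8140
beam 2: φ=90°, α=285°
  d=(0.2588,-0.9659)  start (5,4)  tX=1.3523 tY=0.4038  stride 1/|dx|=3.8637 1/|dy|=1.0353
    cross y-line → (5,3), t=0.4038
    cross x-line → (6,3), t=1.3523 (wall)
  → r_2 = 1.3523
beam 3: φ=180°, α=15°
  d=(0.9659,0.2588)  start (5,4)  tX=0.3623 tY=2.3569  stride 1/|dx|=1.0353 1/|dy|=3.8637
    cross x-line → (6,4), t=0.3623
    cross x-line → (7,4), t=1.3976 (wall)
  → r_3 = 1.3976
beam 4: φ=270°, α=105°
  d=(-0.2588,0.9659)  start (5,4)  tX=2.5114 tY=0.6315  stride 1/|dx|=3.8637 1/|dy|=1.0353
    cross y-line → (5,5), t=0.6315
    cross y-line → (5,6), t=1.6668
    cross x-line → (4,6), t=2.5114
    cross y-line → (4,7), t=2.7021 (wall)
  → r_4 = 2.7021

ranges = [4.8140, 1.3523, 1.3976, 2.7021]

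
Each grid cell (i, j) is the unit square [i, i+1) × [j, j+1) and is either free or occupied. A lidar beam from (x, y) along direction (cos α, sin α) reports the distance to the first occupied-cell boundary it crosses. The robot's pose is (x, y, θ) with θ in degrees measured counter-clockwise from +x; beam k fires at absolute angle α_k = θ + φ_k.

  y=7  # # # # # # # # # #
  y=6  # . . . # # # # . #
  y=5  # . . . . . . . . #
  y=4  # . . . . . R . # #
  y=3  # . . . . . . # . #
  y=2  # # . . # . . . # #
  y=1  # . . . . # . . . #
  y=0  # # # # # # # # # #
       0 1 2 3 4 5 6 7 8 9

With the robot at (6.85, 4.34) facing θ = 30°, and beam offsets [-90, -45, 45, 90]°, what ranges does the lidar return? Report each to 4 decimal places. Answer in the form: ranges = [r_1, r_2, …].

beam 1: φ=-90°, α=300°
  cosα=0.5000 sinα=-0.8660 | (6,4) | tMaxX 0.3000 tMaxY 0.3926 | tΔX 2.0000 tΔY 1.1547
    t=0.3000 [x] (7,4)
    t=0.3926 [y] (7,3) — stop
  → r_1 = 0.3926
beam 2: φ=-45°, α=345°
  cosα=0.9659 sinα=-0.2588 | (6,4) | tMaxX 0.1553 tMaxY 1.3137 | tΔX 1.0353 tΔY 3.8637
    t=0.1553 [x] (7,4)
    t=1.1906 [x] (8,4) — stop
  → r_2 = 1.1906
beam 3: φ=45°, α=75°
  cosα=0.2588 sinα=0.9659 | (6,4) | tMaxX 0.5796 tMaxY 0.6833 | tΔX 3.8637 tΔY 1.0353
    t=0.5796 [x] (7,4)
    t=0.6833 [y] (7,5)
    t=1.7186 [y] (7,6) — stop
  → r_3 = 1.7186
beam 4: φ=90°, α=120°
  cosα=-0.5000 sinα=0.8660 | (6,4) | tMaxX 1.7000 tMaxY 0.7621 | tΔX 2.0000 tΔY 1.1547
    t=0.7621 [y] (6,5)
    t=1.7000 [x] (5,5)
    t=1.9168 [y] (5,6) — stop
  → r_4 = 1.9168

ranges = [0.3926, 1.1906, 1.7186, 1.9168]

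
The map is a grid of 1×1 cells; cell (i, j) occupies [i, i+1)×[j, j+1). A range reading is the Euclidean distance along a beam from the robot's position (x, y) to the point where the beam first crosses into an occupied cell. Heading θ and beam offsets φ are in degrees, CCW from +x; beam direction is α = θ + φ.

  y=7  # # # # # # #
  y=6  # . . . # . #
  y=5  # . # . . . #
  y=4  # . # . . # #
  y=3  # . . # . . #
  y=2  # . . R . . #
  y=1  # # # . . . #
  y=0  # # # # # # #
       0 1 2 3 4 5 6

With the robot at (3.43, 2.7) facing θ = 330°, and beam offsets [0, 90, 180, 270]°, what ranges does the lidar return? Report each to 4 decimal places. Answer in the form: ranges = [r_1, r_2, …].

beam 1: φ=0°, α=330°
  direction (0.8660, -0.5000); cell (3,2); t to first gridline: x 0.6582, y 1.4000 (then +1.1547 / +2.0000)
    (4,2) via x @ 0.6582
    (4,1) via y @ 1.4000
    (5,1) via x @ 1.8129
    (6,1) via x @ 2.9676  # hit
  → r_1 = 2.9676
beam 2: φ=90°, α=60°
  direction (0.5000, 0.8660); cell (3,2); t to first gridline: x 1.1400, y 0.3464 (then +2.0000 / +1.1547)
    (3,3) via y @ 0.3464  # hit
  → r_2 = 0.3464
beam 3: φ=180°, α=150°
  direction (-0.8660, 0.5000); cell (3,2); t to first gridline: x 0.4965, y 0.6000 (then +1.1547 / +2.0000)
    (2,2) via x @ 0.4965
    (2,3) via y @ 0.6000
    (1,3) via x @ 1.6512
    (1,4) via y @ 2.6000
    (0,4) via x @ 2.8059  # hit
  → r_3 = 2.8059
beam 4: φ=270°, α=240°
  direction (-0.5000, -0.8660); cell (3,2); t to first gridline: x 0.8600, y 0.8083 (then +2.0000 / +1.1547)
    (3,1) via y @ 0.8083
    (2,1) via x @ 0.8600  # hit
  → r_4 = 0.8600

ranges = [2.9676, 0.3464, 2.8059, 0.8600]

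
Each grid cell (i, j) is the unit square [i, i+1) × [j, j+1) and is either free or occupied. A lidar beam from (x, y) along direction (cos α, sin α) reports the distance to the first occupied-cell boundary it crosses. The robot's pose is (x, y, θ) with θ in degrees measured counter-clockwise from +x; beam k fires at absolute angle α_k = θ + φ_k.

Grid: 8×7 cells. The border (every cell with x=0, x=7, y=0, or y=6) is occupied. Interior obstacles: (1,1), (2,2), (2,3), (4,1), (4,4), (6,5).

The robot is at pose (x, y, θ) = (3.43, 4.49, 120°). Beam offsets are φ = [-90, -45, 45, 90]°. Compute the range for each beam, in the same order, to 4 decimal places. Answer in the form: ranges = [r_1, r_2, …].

beam 1: φ=-90°, α=30°
  dir = (cos 30°, sin 30°) = (0.8660, 0.5000); from cell (3,4)
  next x-line at t=0.6582, next y-line at t=1.0200; Δt_x=1.1547, Δt_y=2.0000
    x: enter (4,4) at t=0.6582 ← occupied
  → r_1 = 0.6582
beam 2: φ=-45°, α=75°
  dir = (cos 75°, sin 75°) = (0.2588, 0.9659); from cell (3,4)
  next x-line at t=2.2023, next y-line at t=0.5280; Δt_x=3.8637, Δt_y=1.0353
    y: enter (3,5) at t=0.5280
    y: enter (3,6) at t=1.5633 ← occupied
  → r_2 = 1.5633
beam 3: φ=45°, α=165°
  dir = (cos 165°, sin 165°) = (-0.9659, 0.2588); from cell (3,4)
  next x-line at t=0.4452, next y-line at t=1.9705; Δt_x=1.0353, Δt_y=3.8637
    x: enter (2,4) at t=0.4452
    x: enter (1,4) at t=1.4804
    y: enter (1,5) at t=1.9705
    x: enter (0,5) at t=2.5157 ← occupied
  → r_3 = 2.5157
beam 4: φ=90°, α=210°
  dir = (cos 210°, sin 210°) = (-0.8660, -0.5000); from cell (3,4)
  next x-line at t=0.4965, next y-line at t=0.9800; Δt_x=1.1547, Δt_y=2.0000
    x: enter (2,4) at t=0.4965
    y: enter (2,3) at t=0.9800 ← occupied
  → r_4 = 0.9800

ranges = [0.6582, 1.5633, 2.5157, 0.9800]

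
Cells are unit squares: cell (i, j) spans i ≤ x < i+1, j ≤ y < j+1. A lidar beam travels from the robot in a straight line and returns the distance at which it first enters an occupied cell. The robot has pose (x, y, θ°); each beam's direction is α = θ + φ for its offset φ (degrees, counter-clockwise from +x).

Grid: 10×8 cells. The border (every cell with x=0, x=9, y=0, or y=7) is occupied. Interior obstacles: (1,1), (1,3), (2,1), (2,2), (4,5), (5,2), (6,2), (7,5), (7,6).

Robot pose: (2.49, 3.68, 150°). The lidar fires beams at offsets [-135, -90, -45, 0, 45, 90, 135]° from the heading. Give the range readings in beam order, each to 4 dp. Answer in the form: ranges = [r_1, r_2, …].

ranges = [5.1001, 3.8336, 3.4371, 0.5658, 0.5073, 0.7852, 0.7040]

beam 1: φ=-135°, α=15°
  dir = (cos 15°, sin 15°) = (0.9659, 0.2588); from cell (2,3)
  next x-line at t=0.5280, next y-line at t=1.2364; Δt_x=1.0353, Δt_y=3.8637
    x: enter (3,3) at t=0.5280
    y: enter (3,4) at t=1.2364
    x: enter (4,4) at t=1.5633
    x: enter (5,4) at t=2.5985
    x: enter (6,4) at t=3.6338
    x: enter (7,4) at t=4.6691
    y: enter (7,5) at t=5.1001 ← occupied
  → r_1 = 5.1001
beam 2: φ=-90°, α=60°
  dir = (cos 60°, sin 60°) = (0.5000, 0.8660); from cell (2,3)
  next x-line at t=1.0200, next y-line at t=0.3695; Δt_x=2.0000, Δt_y=1.1547
    y: enter (2,4) at t=0.3695
    x: enter (3,4) at t=1.0200
    y: enter (3,5) at t=1.5242
    y: enter (3,6) at t=2.6789
    x: enter (4,6) at t=3.0200
    y: enter (4,7) at t=3.8336 ← occupied
  → r_2 = 3.8336
beam 3: φ=-45°, α=105°
  dir = (cos 105°, sin 105°) = (-0.2588, 0.9659); from cell (2,3)
  next x-line at t=1.8932, next y-line at t=0.3313; Δt_x=3.8637, Δt_y=1.0353
    y: enter (2,4) at t=0.3313
    y: enter (2,5) at t=1.3666
    x: enter (1,5) at t=1.8932
    y: enter (1,6) at t=2.4018
    y: enter (1,7) at t=3.4371 ← occupied
  → r_3 = 3.4371
beam 4: φ=0°, α=150°
  dir = (cos 150°, sin 150°) = (-0.8660, 0.5000); from cell (2,3)
  next x-line at t=0.5658, next y-line at t=0.6400; Δt_x=1.1547, Δt_y=2.0000
    x: enter (1,3) at t=0.5658 ← occupied
  → r_4 = 0.5658
beam 5: φ=45°, α=195°
  dir = (cos 195°, sin 195°) = (-0.9659, -0.2588); from cell (2,3)
  next x-line at t=0.5073, next y-line at t=2.6273; Δt_x=1.0353, Δt_y=3.8637
    x: enter (1,3) at t=0.5073 ← occupied
  → r_5 = 0.5073
beam 6: φ=90°, α=240°
  dir = (cos 240°, sin 240°) = (-0.5000, -0.8660); from cell (2,3)
  next x-line at t=0.9800, next y-line at t=0.7852; Δt_x=2.0000, Δt_y=1.1547
    y: enter (2,2) at t=0.7852 ← occupied
  → r_6 = 0.7852
beam 7: φ=135°, α=285°
  dir = (cos 285°, sin 285°) = (0.2588, -0.9659); from cell (2,3)
  next x-line at t=1.9705, next y-line at t=0.7040; Δt_x=3.8637, Δt_y=1.0353
    y: enter (2,2) at t=0.7040 ← occupied
  → r_7 = 0.7040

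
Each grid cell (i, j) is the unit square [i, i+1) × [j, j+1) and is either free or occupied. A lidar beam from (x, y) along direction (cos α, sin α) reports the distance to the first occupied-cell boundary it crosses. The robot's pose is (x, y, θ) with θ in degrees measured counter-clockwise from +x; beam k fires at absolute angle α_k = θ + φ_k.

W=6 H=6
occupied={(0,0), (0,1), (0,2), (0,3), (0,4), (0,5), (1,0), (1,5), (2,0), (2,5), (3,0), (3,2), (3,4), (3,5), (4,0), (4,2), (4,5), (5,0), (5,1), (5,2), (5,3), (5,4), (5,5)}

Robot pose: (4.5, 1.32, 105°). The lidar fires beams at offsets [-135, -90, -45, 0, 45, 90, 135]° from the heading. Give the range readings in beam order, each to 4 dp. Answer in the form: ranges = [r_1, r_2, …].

ranges = [0.5774, 0.5176, 0.7852, 0.7040, 1.3600, 1.2364, 0.3695]

beam 1: φ=-135°, α=330°
  dir = (cos 330°, sin 330°) = (0.8660, -0.5000); from cell (4,1)
  next x-line at t=0.5774, next y-line at t=0.6400; Δt_x=1.1547, Δt_y=2.0000
    x: enter (5,1) at t=0.5774 ← occupied
  → r_1 = 0.5774
beam 2: φ=-90°, α=15°
  dir = (cos 15°, sin 15°) = (0.9659, 0.2588); from cell (4,1)
  next x-line at t=0.5176, next y-line at t=2.6273; Δt_x=1.0353, Δt_y=3.8637
    x: enter (5,1) at t=0.5176 ← occupied
  → r_2 = 0.5176
beam 3: φ=-45°, α=60°
  dir = (cos 60°, sin 60°) = (0.5000, 0.8660); from cell (4,1)
  next x-line at t=1.0000, next y-line at t=0.7852; Δt_x=2.0000, Δt_y=1.1547
    y: enter (4,2) at t=0.7852 ← occupied
  → r_3 = 0.7852
beam 4: φ=0°, α=105°
  dir = (cos 105°, sin 105°) = (-0.2588, 0.9659); from cell (4,1)
  next x-line at t=1.9319, next y-line at t=0.7040; Δt_x=3.8637, Δt_y=1.0353
    y: enter (4,2) at t=0.7040 ← occupied
  → r_4 = 0.7040
beam 5: φ=45°, α=150°
  dir = (cos 150°, sin 150°) = (-0.8660, 0.5000); from cell (4,1)
  next x-line at t=0.5774, next y-line at t=1.3600; Δt_x=1.1547, Δt_y=2.0000
    x: enter (3,1) at t=0.5774
    y: enter (3,2) at t=1.3600 ← occupied
  → r_5 = 1.3600
beam 6: φ=90°, α=195°
  dir = (cos 195°, sin 195°) = (-0.9659, -0.2588); from cell (4,1)
  next x-line at t=0.5176, next y-line at t=1.2364; Δt_x=1.0353, Δt_y=3.8637
    x: enter (3,1) at t=0.5176
    y: enter (3,0) at t=1.2364 ← occupied
  → r_6 = 1.2364
beam 7: φ=135°, α=240°
  dir = (cos 240°, sin 240°) = (-0.5000, -0.8660); from cell (4,1)
  next x-line at t=1.0000, next y-line at t=0.3695; Δt_x=2.0000, Δt_y=1.1547
    y: enter (4,0) at t=0.3695 ← occupied
  → r_7 = 0.3695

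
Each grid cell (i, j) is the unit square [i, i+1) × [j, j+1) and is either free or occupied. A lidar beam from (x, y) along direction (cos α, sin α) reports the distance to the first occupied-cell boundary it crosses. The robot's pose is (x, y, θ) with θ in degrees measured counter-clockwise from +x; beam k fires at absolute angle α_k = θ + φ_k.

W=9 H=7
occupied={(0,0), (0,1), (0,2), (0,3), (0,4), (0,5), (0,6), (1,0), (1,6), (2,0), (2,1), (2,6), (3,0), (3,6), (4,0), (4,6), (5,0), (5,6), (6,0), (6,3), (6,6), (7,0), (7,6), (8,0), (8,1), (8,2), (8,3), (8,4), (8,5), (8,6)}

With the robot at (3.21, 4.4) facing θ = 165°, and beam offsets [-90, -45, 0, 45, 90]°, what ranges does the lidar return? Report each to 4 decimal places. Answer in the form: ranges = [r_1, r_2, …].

beam 1: φ=-90°, α=75°
  cosα=0.2588 sinα=0.9659 | (3,4) | tMaxX 3.0523 tMaxY 0.6212 | tΔX 3.8637 tΔY 1.0353
    t=0.6212 [y] (3,5)
    t=1.6564 [y] (3,6) — stop
  → r_1 = 1.6564
beam 2: φ=-45°, α=120°
  cosα=-0.5000 sinα=0.8660 | (3,4) | tMaxX 0.4200 tMaxY 0.6928 | tΔX 2.0000 tΔY 1.1547
    t=0.4200 [x] (2,4)
    t=0.6928 [y] (2,5)
    t=1.8475 [y] (2,6) — stop
  → r_2 = 1.8475
beam 3: φ=0°, α=165°
  cosα=-0.9659 sinα=0.2588 | (3,4) | tMaxX 0.2174 tMaxY 2.3182 | tΔX 1.0353 tΔY 3.8637
    t=0.2174 [x] (2,4)
    t=1.2527 [x] (1,4)
    t=2.2880 [x] (0,4) — stop
  → r_3 = 2.2880
beam 4: φ=45°, α=210°
  cosα=-0.8660 sinα=-0.5000 | (3,4) | tMaxX 0.2425 tMaxY 0.8000 | tΔX 1.1547 tΔY 2.0000
    t=0.2425 [x] (2,4)
    t=0.8000 [y] (2,3)
    t=1.3972 [x] (1,3)
    t=2.5519 [x] (0,3) — stop
  → r_4 = 2.5519
beam 5: φ=90°, α=255°
  cosα=-0.2588 sinα=-0.9659 | (3,4) | tMaxX 0.8114 tMaxY 0.4141 | tΔX 3.8637 tΔY 1.0353
    t=0.4141 [y] (3,3)
    t=0.8114 [x] (2,3)
    t=1.4494 [y] (2,2)
    t=2.4847 [y] (2,1) — stop
  → r_5 = 2.4847

ranges = [1.6564, 1.8475, 2.2880, 2.5519, 2.4847]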